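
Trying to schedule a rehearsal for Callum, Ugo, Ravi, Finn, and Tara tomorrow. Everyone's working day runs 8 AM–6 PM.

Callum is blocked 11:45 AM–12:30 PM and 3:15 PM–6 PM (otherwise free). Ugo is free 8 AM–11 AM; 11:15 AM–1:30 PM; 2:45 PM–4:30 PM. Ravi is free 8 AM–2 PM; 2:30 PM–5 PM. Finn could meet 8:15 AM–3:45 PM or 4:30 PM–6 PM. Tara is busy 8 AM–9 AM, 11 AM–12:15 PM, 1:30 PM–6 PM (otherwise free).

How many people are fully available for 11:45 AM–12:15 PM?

Callum free: 08:00-11:45, 12:30-15:15 (invert busy blocks within the working day).
Ugo free: 08:00-11:00, 11:15-13:30, 14:45-16:30.
Ravi free: 08:00-14:00, 14:30-17:00.
Finn free: 08:15-15:45, 16:30-18:00.
Tara free: 09:00-11:00, 12:15-13:30 (invert busy blocks within the working day).
Ugo, Ravi, and Finn can make the full 11:45-12:15 slot — that's 3.

3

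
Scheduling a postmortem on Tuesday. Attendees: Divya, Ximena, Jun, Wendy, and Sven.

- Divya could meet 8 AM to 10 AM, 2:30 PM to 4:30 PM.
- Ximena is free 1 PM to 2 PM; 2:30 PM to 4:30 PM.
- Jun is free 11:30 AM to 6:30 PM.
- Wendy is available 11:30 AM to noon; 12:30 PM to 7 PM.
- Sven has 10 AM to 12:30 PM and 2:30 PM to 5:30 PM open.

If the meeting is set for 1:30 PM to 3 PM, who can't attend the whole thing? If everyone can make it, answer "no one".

Divya, Sven, Ximena

Divya: not fully free for 13:30-15:00. Ximena: not fully free for 13:30-15:00. Jun: free for 13:30-15:00. Wendy: free for 13:30-15:00. Sven: not fully free for 13:30-15:00.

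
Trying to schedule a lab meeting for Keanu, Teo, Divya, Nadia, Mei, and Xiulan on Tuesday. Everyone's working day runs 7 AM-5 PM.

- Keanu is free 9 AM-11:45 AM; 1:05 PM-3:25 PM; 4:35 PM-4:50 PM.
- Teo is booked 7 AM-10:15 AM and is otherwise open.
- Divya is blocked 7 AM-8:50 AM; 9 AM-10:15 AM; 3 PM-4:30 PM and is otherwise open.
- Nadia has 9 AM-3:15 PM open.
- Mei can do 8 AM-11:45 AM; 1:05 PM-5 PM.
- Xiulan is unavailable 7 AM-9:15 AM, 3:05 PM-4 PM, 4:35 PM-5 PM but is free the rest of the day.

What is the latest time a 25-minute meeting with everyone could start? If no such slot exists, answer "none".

Keanu free: 09:00-11:45, 13:05-15:25, 16:35-16:50.
Teo free: 10:15-17:00 (invert busy blocks within the working day).
Divya free: 08:50-09:00, 10:15-15:00, 16:30-17:00 (invert busy blocks within the working day).
Nadia free: 09:00-15:15.
Mei free: 08:00-11:45, 13:05-17:00.
Xiulan free: 09:15-15:05, 16:00-16:35 (invert busy blocks within the working day).
Keanu ∩ Teo: 10:15-11:45, 13:05-15:25, 16:35-16:50.
Keanu ∩ Teo ∩ Divya: 10:15-11:45, 13:05-15:00, 16:35-16:50.
Keanu ∩ Teo ∩ Divya ∩ Nadia: 10:15-11:45, 13:05-15:00.
Keanu ∩ Teo ∩ Divya ∩ Nadia ∩ Mei: 10:15-11:45, 13:05-15:00.
Keanu ∩ Teo ∩ Divya ∩ Nadia ∩ Mei ∩ Xiulan: 10:15-11:45, 13:05-15:00.
Those are the intersection windows.
The last common window of at least 25 minutes is 13:05-15:00; a 25-minute meeting can start as late as 14:35 and still end by 15:00.

14:35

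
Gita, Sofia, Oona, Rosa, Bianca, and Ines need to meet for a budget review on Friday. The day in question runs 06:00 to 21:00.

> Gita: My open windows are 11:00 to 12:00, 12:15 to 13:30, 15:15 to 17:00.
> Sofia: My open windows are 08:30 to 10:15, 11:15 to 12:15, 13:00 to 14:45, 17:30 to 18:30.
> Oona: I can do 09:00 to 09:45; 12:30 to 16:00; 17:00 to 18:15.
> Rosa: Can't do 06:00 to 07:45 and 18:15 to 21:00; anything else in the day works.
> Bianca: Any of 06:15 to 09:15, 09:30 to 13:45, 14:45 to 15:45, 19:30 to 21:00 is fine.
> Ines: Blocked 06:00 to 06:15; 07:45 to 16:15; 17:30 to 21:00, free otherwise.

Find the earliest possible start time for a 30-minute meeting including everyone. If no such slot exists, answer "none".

Gita free: 11:00-12:00, 12:15-13:30, 15:15-17:00.
Sofia free: 08:30-10:15, 11:15-12:15, 13:00-14:45, 17:30-18:30.
Oona free: 09:00-09:45, 12:30-16:00, 17:00-18:15.
Rosa free: 07:45-18:15 (invert busy blocks within the working day).
Bianca free: 06:15-09:15, 09:30-13:45, 14:45-15:45, 19:30-21:00.
Ines free: 06:15-07:45, 16:15-17:30 (invert busy blocks within the working day).
Gita ∩ Sofia: 11:15-12:00, 13:00-13:30.
Gita ∩ Sofia ∩ Oona: 13:00-13:30.
Gita ∩ Sofia ∩ Oona ∩ Rosa: 13:00-13:30.
Gita ∩ Sofia ∩ Oona ∩ Rosa ∩ Bianca: 13:00-13:30.
Gita ∩ Sofia ∩ Oona ∩ Rosa ∩ Bianca ∩ Ines: ∅.
There is no time when everyone is free.
No common window is at least 30 minutes long.

none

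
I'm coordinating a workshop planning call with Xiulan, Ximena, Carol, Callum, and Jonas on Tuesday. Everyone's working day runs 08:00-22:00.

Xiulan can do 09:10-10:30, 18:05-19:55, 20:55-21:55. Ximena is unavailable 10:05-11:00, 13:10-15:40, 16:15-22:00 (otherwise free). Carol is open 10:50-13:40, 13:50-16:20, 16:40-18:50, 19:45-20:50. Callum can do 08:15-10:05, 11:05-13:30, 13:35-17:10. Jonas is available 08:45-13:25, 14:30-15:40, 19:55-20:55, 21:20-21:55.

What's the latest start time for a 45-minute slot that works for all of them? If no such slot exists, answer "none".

Xiulan free: 09:10-10:30, 18:05-19:55, 20:55-21:55.
Ximena free: 08:00-10:05, 11:00-13:10, 15:40-16:15 (invert busy blocks within the working day).
Carol free: 10:50-13:40, 13:50-16:20, 16:40-18:50, 19:45-20:50.
Callum free: 08:15-10:05, 11:05-13:30, 13:35-17:10.
Jonas free: 08:45-13:25, 14:30-15:40, 19:55-20:55, 21:20-21:55.
Xiulan ∩ Ximena: 09:10-10:05.
Xiulan ∩ Ximena ∩ Carol: ∅.
Xiulan ∩ Ximena ∩ Carol ∩ Callum: ∅.
Xiulan ∩ Ximena ∩ Carol ∩ Callum ∩ Jonas: ∅.
There is no time when everyone is free.
No common window is at least 45 minutes long.

none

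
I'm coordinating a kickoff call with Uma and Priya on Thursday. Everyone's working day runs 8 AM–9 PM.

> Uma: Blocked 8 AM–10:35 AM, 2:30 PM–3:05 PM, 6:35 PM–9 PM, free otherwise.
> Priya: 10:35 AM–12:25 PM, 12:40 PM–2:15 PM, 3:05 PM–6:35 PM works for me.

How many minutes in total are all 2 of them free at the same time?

415

Uma free: 10:35-14:30, 15:05-18:35 (invert busy blocks within the working day).
Priya free: 10:35-12:25, 12:40-14:15, 15:05-18:35.
Uma ∩ Priya: 10:35-12:25, 12:40-14:15, 15:05-18:35.
Summing the common windows: 110 + 95 + 210 = 415 minutes.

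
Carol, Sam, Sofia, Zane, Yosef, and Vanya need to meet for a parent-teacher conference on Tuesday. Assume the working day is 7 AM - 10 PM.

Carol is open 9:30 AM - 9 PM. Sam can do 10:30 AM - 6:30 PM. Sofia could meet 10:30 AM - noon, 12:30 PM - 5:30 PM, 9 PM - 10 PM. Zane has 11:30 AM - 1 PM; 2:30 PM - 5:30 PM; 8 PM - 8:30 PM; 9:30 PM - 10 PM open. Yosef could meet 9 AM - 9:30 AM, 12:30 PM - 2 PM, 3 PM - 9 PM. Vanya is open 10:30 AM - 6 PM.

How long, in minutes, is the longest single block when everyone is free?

150

Carol ∩ Sam: 10:30-18:30.
Carol ∩ Sam ∩ Sofia: 10:30-12:00, 12:30-17:30.
Carol ∩ Sam ∩ Sofia ∩ Zane: 11:30-12:00, 12:30-13:00, 14:30-17:30.
Carol ∩ Sam ∩ Sofia ∩ Zane ∩ Yosef: 12:30-13:00, 15:00-17:30.
Carol ∩ Sam ∩ Sofia ∩ Zane ∩ Yosef ∩ Vanya: 12:30-13:00, 15:00-17:30.
So the common availability across everyone is 12:30-13:00, 15:00-17:30.
The longest is 15:00-17:30 at 150 minutes.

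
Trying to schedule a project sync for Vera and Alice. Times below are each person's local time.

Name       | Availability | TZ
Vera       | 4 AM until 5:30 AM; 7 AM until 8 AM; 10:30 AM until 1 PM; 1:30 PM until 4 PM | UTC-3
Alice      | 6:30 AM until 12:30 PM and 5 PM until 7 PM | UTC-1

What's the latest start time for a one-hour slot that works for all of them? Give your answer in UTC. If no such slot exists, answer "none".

18:00

Vera in UTC: 07:00-08:30, 10:00-11:00, 13:30-16:00, 16:30-19:00 (add 3h to convert from UTC-3).
Alice in UTC: 07:30-13:30, 18:00-20:00 (add 1h to convert from UTC-1).
Vera ∩ Alice: 07:30-08:30, 10:00-11:00, 18:00-19:00.
So the common availability across everyone is 07:30-08:30, 10:00-11:00, 18:00-19:00.
The last common window of at least 60 minutes is 18:00-19:00; a 60-minute meeting can start as late as 18:00 and still end by 19:00.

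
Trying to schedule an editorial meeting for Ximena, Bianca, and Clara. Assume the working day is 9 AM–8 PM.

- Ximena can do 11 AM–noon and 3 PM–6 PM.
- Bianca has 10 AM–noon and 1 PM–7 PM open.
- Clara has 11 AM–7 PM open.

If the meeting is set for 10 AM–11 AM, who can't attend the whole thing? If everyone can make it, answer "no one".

Ximena: not fully free for 10:00-11:00. Bianca: free for 10:00-11:00. Clara: not fully free for 10:00-11:00.

Clara, Ximena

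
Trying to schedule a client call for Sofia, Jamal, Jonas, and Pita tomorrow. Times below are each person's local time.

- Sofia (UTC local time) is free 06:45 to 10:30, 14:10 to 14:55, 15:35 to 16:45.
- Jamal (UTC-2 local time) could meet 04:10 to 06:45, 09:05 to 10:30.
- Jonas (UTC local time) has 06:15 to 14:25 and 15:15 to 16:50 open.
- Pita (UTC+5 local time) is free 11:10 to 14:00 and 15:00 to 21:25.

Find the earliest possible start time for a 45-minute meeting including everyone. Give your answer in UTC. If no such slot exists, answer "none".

06:45

Sofia in UTC: 06:45-10:30, 14:10-14:55, 15:35-16:45.
Jamal in UTC: 06:10-08:45, 11:05-12:30 (add 2h to convert from UTC-2).
Jonas in UTC: 06:15-14:25, 15:15-16:50.
Pita in UTC: 06:10-09:00, 10:00-16:25 (subtract 5h to convert from UTC+5).
Sofia ∩ Jamal: 06:45-08:45.
Sofia ∩ Jamal ∩ Jonas: 06:45-08:45.
Sofia ∩ Jamal ∩ Jonas ∩ Pita: 06:45-08:45.
The first common window of at least 45 minutes is 06:45-08:45, so the earliest start is 06:45.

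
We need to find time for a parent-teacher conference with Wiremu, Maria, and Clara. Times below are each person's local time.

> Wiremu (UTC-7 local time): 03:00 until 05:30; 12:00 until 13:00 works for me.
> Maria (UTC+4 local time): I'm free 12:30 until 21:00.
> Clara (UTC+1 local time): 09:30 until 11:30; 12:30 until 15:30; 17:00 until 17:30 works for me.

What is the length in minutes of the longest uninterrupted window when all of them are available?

60

Wiremu in UTC: 10:00-12:30, 19:00-20:00 (add 7h to convert from UTC-7).
Maria in UTC: 08:30-17:00 (subtract 4h to convert from UTC+4).
Clara in UTC: 08:30-10:30, 11:30-14:30, 16:00-16:30 (subtract 1h to convert from UTC+1).
Wiremu ∩ Maria: 10:00-12:30.
Wiremu ∩ Maria ∩ Clara: 10:00-10:30, 11:30-12:30.
The longest is 11:30-12:30 at 60 minutes.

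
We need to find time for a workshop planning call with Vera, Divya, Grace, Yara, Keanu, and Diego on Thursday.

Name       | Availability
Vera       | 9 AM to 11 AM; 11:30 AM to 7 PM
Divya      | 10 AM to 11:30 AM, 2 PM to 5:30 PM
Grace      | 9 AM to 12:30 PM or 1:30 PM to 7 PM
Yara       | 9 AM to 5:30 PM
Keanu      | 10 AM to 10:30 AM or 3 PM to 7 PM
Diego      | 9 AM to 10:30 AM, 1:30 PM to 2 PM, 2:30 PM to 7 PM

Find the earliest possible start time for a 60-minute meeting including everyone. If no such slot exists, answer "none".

Vera ∩ Divya: 10:00-11:00, 14:00-17:30.
Vera ∩ Divya ∩ Grace: 10:00-11:00, 14:00-17:30.
Vera ∩ Divya ∩ Grace ∩ Yara: 10:00-11:00, 14:00-17:30.
Vera ∩ Divya ∩ Grace ∩ Yara ∩ Keanu: 10:00-10:30, 15:00-17:30.
Vera ∩ Divya ∩ Grace ∩ Yara ∩ Keanu ∩ Diego: 10:00-10:30, 15:00-17:30.
The first common window of at least 60 minutes is 15:00-17:30, so the earliest start is 15:00.

15:00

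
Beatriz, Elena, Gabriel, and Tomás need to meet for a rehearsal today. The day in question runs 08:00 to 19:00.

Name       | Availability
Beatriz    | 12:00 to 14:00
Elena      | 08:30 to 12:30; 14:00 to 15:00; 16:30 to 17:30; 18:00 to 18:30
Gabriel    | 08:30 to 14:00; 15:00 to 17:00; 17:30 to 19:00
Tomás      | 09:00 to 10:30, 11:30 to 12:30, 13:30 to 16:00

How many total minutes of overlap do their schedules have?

30

Beatriz ∩ Elena: 12:00-12:30.
Beatriz ∩ Elena ∩ Gabriel: 12:00-12:30.
Beatriz ∩ Elena ∩ Gabriel ∩ Tomás: 12:00-12:30.
That's a single block of 30 minutes.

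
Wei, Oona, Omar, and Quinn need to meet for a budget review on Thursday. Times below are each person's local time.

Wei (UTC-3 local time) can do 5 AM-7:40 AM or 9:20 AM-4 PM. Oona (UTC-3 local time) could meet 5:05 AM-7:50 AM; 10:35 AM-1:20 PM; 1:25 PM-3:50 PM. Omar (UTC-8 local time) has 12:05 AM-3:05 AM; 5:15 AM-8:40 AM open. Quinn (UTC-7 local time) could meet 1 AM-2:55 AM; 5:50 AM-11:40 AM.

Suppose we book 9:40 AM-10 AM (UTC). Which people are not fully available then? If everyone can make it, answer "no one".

Wei in UTC: 08:00-10:40, 12:20-19:00 (add 3h to convert from UTC-3).
Oona in UTC: 08:05-10:50, 13:35-16:20, 16:25-18:50 (add 3h to convert from UTC-3).
Omar in UTC: 08:05-11:05, 13:15-16:40 (add 8h to convert from UTC-8).
Quinn in UTC: 08:00-09:55, 12:50-18:40 (add 7h to convert from UTC-7).
Wei: free for 09:40-10:00. Oona: free for 09:40-10:00. Omar: free for 09:40-10:00. Quinn: not fully free for 09:40-10:00.

Quinn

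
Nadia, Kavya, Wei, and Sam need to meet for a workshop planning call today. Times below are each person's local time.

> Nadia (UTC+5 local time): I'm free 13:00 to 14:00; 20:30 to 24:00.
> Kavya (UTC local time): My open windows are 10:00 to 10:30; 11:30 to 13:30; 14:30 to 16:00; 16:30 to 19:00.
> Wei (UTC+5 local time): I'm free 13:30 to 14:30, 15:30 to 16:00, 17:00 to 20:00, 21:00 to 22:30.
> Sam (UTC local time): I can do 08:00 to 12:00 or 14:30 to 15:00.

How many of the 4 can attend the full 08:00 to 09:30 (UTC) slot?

Nadia in UTC: 08:00-09:00, 15:30-19:00 (subtract 5h to convert from UTC+5).
Kavya in UTC: 10:00-10:30, 11:30-13:30, 14:30-16:00, 16:30-19:00.
Wei in UTC: 08:30-09:30, 10:30-11:00, 12:00-15:00, 16:00-17:30 (subtract 5h to convert from UTC+5).
Sam in UTC: 08:00-12:00, 14:30-15:00.
Sam can make the full 08:00-09:30 slot — that's 1.

1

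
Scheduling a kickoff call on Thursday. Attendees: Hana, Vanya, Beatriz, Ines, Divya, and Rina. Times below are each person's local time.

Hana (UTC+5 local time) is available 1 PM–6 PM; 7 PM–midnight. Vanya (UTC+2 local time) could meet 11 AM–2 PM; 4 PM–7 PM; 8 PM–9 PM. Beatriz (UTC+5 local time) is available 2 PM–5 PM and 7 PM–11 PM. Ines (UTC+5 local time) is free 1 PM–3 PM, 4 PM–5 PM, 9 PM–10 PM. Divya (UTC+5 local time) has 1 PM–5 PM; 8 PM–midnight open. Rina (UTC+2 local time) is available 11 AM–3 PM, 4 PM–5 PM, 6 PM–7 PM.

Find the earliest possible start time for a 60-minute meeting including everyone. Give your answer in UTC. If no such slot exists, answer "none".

Hana in UTC: 08:00-13:00, 14:00-19:00 (subtract 5h to convert from UTC+5).
Vanya in UTC: 09:00-12:00, 14:00-17:00, 18:00-19:00 (subtract 2h to convert from UTC+2).
Beatriz in UTC: 09:00-12:00, 14:00-18:00 (subtract 5h to convert from UTC+5).
Ines in UTC: 08:00-10:00, 11:00-12:00, 16:00-17:00 (subtract 5h to convert from UTC+5).
Divya in UTC: 08:00-12:00, 15:00-19:00 (subtract 5h to convert from UTC+5).
Rina in UTC: 09:00-13:00, 14:00-15:00, 16:00-17:00 (subtract 2h to convert from UTC+2).
Hana ∩ Vanya: 09:00-12:00, 14:00-17:00, 18:00-19:00.
Hana ∩ Vanya ∩ Beatriz: 09:00-12:00, 14:00-17:00.
Hana ∩ Vanya ∩ Beatriz ∩ Ines: 09:00-10:00, 11:00-12:00, 16:00-17:00.
Hana ∩ Vanya ∩ Beatriz ∩ Ines ∩ Divya: 09:00-10:00, 11:00-12:00, 16:00-17:00.
Hana ∩ Vanya ∩ Beatriz ∩ Ines ∩ Divya ∩ Rina: 09:00-10:00, 11:00-12:00, 16:00-17:00.
Those are the intersection windows.
The first common window of at least 60 minutes is 09:00-10:00, so the earliest start is 09:00.

09:00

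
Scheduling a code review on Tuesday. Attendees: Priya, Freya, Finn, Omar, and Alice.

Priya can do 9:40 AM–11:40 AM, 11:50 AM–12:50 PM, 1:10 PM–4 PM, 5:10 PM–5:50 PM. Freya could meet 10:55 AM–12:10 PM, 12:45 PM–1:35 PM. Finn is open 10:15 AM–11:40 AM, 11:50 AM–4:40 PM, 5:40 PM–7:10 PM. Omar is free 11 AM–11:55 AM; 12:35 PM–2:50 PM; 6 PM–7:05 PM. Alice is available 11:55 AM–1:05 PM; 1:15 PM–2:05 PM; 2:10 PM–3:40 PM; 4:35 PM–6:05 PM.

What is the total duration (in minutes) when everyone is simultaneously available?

25

Priya ∩ Freya: 10:55-11:40, 11:50-12:10, 12:45-12:50, 13:10-13:35.
Priya ∩ Freya ∩ Finn: 10:55-11:40, 11:50-12:10, 12:45-12:50, 13:10-13:35.
Priya ∩ Freya ∩ Finn ∩ Omar: 11:00-11:40, 11:50-11:55, 12:45-12:50, 13:10-13:35.
Priya ∩ Freya ∩ Finn ∩ Omar ∩ Alice: 12:45-12:50, 13:15-13:35.
Summing the common windows: 5 + 20 = 25 minutes.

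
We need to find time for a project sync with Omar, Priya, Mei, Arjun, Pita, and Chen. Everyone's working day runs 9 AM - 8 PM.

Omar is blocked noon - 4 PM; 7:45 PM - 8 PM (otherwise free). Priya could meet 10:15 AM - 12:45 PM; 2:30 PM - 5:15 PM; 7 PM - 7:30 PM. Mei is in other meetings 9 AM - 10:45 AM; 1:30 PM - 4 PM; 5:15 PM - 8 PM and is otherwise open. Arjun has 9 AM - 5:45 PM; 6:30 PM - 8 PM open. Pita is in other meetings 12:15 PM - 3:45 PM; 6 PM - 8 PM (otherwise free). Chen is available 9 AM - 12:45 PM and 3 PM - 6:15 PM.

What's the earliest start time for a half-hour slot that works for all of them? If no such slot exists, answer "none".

Omar free: 09:00-12:00, 16:00-19:45 (invert busy blocks within the working day).
Priya free: 10:15-12:45, 14:30-17:15, 19:00-19:30.
Mei free: 10:45-13:30, 16:00-17:15 (invert busy blocks within the working day).
Arjun free: 09:00-17:45, 18:30-20:00.
Pita free: 09:00-12:15, 15:45-18:00 (invert busy blocks within the working day).
Chen free: 09:00-12:45, 15:00-18:15.
Omar ∩ Priya: 10:15-12:00, 16:00-17:15, 19:00-19:30.
Omar ∩ Priya ∩ Mei: 10:45-12:00, 16:00-17:15.
Omar ∩ Priya ∩ Mei ∩ Arjun: 10:45-12:00, 16:00-17:15.
Omar ∩ Priya ∩ Mei ∩ Arjun ∩ Pita: 10:45-12:00, 16:00-17:15.
Omar ∩ Priya ∩ Mei ∩ Arjun ∩ Pita ∩ Chen: 10:45-12:00, 16:00-17:15.
The first common window of at least 30 minutes is 10:45-12:00, so the earliest start is 10:45.

10:45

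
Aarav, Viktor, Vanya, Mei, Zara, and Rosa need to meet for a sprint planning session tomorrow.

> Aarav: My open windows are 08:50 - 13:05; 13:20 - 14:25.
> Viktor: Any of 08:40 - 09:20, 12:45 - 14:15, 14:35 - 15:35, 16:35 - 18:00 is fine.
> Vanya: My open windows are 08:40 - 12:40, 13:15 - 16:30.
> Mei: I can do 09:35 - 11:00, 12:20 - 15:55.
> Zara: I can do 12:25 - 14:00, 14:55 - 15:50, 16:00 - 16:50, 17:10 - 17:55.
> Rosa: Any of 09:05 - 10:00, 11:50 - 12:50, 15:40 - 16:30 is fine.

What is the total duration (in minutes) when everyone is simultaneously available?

0

Aarav ∩ Viktor: 08:50-09:20, 12:45-13:05, 13:20-14:15.
Aarav ∩ Viktor ∩ Vanya: 08:50-09:20, 13:20-14:15.
Aarav ∩ Viktor ∩ Vanya ∩ Mei: 13:20-14:15.
Aarav ∩ Viktor ∩ Vanya ∩ Mei ∩ Zara: 13:20-14:00.
Aarav ∩ Viktor ∩ Vanya ∩ Mei ∩ Zara ∩ Rosa: ∅.
There is no time when everyone is free.
There is no common window, so the total is 0 minutes.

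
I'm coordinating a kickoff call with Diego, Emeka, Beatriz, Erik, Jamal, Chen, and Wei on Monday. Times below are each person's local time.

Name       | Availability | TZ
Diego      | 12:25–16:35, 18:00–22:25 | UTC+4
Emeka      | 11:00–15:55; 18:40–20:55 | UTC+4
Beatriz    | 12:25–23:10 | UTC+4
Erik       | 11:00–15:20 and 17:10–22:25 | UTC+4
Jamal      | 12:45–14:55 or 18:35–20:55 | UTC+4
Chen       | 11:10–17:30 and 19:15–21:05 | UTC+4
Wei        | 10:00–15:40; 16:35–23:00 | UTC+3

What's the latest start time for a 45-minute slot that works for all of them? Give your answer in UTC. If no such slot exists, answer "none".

16:10

Diego in UTC: 08:25-12:35, 14:00-18:25 (subtract 4h to convert from UTC+4).
Emeka in UTC: 07:00-11:55, 14:40-16:55 (subtract 4h to convert from UTC+4).
Beatriz in UTC: 08:25-19:10 (subtract 4h to convert from UTC+4).
Erik in UTC: 07:00-11:20, 13:10-18:25 (subtract 4h to convert from UTC+4).
Jamal in UTC: 08:45-10:55, 14:35-16:55 (subtract 4h to convert from UTC+4).
Chen in UTC: 07:10-13:30, 15:15-17:05 (subtract 4h to convert from UTC+4).
Wei in UTC: 07:00-12:40, 13:35-20:00 (subtract 3h to convert from UTC+3).
Diego ∩ Emeka: 08:25-11:55, 14:40-16:55.
Diego ∩ Emeka ∩ Beatriz: 08:25-11:55, 14:40-16:55.
Diego ∩ Emeka ∩ Beatriz ∩ Erik: 08:25-11:20, 14:40-16:55.
Diego ∩ Emeka ∩ Beatriz ∩ Erik ∩ Jamal: 08:45-10:55, 14:40-16:55.
Diego ∩ Emeka ∩ Beatriz ∩ Erik ∩ Jamal ∩ Chen: 08:45-10:55, 15:15-16:55.
Diego ∩ Emeka ∩ Beatriz ∩ Erik ∩ Jamal ∩ Chen ∩ Wei: 08:45-10:55, 15:15-16:55.
The last common window of at least 45 minutes is 15:15-16:55; a 45-minute meeting can start as late as 16:10 and still end by 16:55.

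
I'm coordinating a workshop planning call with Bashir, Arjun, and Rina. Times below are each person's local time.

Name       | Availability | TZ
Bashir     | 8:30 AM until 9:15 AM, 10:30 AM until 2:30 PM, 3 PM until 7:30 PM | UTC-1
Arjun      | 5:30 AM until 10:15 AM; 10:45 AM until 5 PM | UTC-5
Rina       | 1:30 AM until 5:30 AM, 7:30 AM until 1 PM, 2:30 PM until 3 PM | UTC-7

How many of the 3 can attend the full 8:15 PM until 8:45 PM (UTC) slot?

Bashir in UTC: 09:30-10:15, 11:30-15:30, 16:00-20:30 (add 1h to convert from UTC-1).
Arjun in UTC: 10:30-15:15, 15:45-22:00 (add 5h to convert from UTC-5).
Rina in UTC: 08:30-12:30, 14:30-20:00, 21:30-22:00 (add 7h to convert from UTC-7).
Arjun can make the full 20:15-20:45 slot — that's 1.

1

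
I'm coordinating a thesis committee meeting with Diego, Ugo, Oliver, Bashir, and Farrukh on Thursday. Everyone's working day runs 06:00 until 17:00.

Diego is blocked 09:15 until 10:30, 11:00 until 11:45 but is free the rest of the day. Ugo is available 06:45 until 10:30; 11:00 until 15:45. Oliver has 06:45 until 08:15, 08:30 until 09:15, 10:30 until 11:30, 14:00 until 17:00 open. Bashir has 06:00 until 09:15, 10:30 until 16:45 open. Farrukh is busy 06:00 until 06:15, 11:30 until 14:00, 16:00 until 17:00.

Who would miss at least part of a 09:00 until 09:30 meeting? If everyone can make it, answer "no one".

Bashir, Diego, Oliver

Diego free: 06:00-09:15, 10:30-11:00, 11:45-17:00 (invert busy blocks within the working day).
Ugo free: 06:45-10:30, 11:00-15:45.
Oliver free: 06:45-08:15, 08:30-09:15, 10:30-11:30, 14:00-17:00.
Bashir free: 06:00-09:15, 10:30-16:45.
Farrukh free: 06:15-11:30, 14:00-16:00 (invert busy blocks within the working day).
Diego: not fully free for 09:00-09:30. Ugo: free for 09:00-09:30. Oliver: not fully free for 09:00-09:30. Bashir: not fully free for 09:00-09:30. Farrukh: free for 09:00-09:30.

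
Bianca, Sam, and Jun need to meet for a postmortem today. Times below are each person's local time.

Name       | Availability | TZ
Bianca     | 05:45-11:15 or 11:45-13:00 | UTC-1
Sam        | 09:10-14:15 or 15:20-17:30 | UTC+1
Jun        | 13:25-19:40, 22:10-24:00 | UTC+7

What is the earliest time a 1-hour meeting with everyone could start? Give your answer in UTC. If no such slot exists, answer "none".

08:10

Bianca in UTC: 06:45-12:15, 12:45-14:00 (add 1h to convert from UTC-1).
Sam in UTC: 08:10-13:15, 14:20-16:30 (subtract 1h to convert from UTC+1).
Jun in UTC: 06:25-12:40, 15:10-17:00 (subtract 7h to convert from UTC+7).
Bianca ∩ Sam: 08:10-12:15, 12:45-13:15.
Bianca ∩ Sam ∩ Jun: 08:10-12:15.
The first common window of at least 60 minutes is 08:10-12:15, so the earliest start is 08:10.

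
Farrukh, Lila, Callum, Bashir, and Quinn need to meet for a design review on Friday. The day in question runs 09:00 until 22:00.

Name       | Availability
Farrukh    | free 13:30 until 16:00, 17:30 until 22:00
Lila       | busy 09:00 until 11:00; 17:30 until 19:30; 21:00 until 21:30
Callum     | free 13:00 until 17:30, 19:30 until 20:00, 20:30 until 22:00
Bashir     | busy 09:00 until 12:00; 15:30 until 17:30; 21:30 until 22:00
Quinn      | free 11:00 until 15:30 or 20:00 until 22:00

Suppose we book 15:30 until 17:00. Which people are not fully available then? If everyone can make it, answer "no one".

Farrukh free: 13:30-16:00, 17:30-22:00.
Lila free: 11:00-17:30, 19:30-21:00, 21:30-22:00 (invert busy blocks within the working day).
Callum free: 13:00-17:30, 19:30-20:00, 20:30-22:00.
Bashir free: 12:00-15:30, 17:30-21:30 (invert busy blocks within the working day).
Quinn free: 11:00-15:30, 20:00-22:00.
Farrukh: not fully free for 15:30-17:00. Lila: free for 15:30-17:00. Callum: free for 15:30-17:00. Bashir: not fully free for 15:30-17:00. Quinn: not fully free for 15:30-17:00.

Bashir, Farrukh, Quinn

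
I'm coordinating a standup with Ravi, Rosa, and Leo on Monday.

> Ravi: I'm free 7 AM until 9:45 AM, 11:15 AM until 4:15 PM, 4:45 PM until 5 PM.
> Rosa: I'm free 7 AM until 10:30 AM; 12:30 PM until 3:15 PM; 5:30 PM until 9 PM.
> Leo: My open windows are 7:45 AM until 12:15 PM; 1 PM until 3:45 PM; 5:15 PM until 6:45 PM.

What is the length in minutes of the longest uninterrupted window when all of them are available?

Ravi ∩ Rosa: 07:00-09:45, 12:30-15:15.
Ravi ∩ Rosa ∩ Leo: 07:45-09:45, 13:00-15:15.
Those are the intersection windows.
The longest is 13:00-15:15 at 135 minutes.

135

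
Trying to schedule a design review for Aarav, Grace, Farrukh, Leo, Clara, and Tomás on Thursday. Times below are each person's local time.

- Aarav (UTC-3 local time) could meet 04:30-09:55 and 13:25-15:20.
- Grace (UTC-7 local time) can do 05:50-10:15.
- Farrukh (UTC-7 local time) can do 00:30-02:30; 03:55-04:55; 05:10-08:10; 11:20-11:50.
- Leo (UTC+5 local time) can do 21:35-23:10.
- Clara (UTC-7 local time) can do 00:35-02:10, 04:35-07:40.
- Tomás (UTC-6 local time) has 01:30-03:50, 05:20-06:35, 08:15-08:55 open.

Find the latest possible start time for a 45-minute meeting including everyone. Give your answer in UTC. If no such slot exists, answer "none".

none

Aarav in UTC: 07:30-12:55, 16:25-18:20 (add 3h to convert from UTC-3).
Grace in UTC: 12:50-17:15 (add 7h to convert from UTC-7).
Farrukh in UTC: 07:30-09:30, 10:55-11:55, 12:10-15:10, 18:20-18:50 (add 7h to convert from UTC-7).
Leo in UTC: 16:35-18:10 (subtract 5h to convert from UTC+5).
Clara in UTC: 07:35-09:10, 11:35-14:40 (add 7h to convert from UTC-7).
Tomás in UTC: 07:30-09:50, 11:20-12:35, 14:15-14:55 (add 6h to convert from UTC-6).
Aarav ∩ Grace: 12:50-12:55, 16:25-17:15.
Aarav ∩ Grace ∩ Farrukh: 12:50-12:55.
Aarav ∩ Grace ∩ Farrukh ∩ Leo: ∅.
Aarav ∩ Grace ∩ Farrukh ∩ Leo ∩ Clara: ∅.
Aarav ∩ Grace ∩ Farrukh ∩ Leo ∩ Clara ∩ Tomás: ∅.
There is no time when everyone is free.
No common window is at least 45 minutes long.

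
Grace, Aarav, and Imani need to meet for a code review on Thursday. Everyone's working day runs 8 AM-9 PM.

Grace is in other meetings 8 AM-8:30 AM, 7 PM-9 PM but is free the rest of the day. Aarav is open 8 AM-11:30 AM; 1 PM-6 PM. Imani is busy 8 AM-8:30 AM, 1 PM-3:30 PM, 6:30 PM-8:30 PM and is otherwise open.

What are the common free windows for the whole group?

08:30-11:30, 15:30-18:00

Grace free: 08:30-19:00 (invert busy blocks within the working day).
Aarav free: 08:00-11:30, 13:00-18:00.
Imani free: 08:30-13:00, 15:30-18:30, 20:30-21:00 (invert busy blocks within the working day).
Grace ∩ Aarav: 08:30-11:30, 13:00-18:00.
Grace ∩ Aarav ∩ Imani: 08:30-11:30, 15:30-18:00.
Those are the intersection windows.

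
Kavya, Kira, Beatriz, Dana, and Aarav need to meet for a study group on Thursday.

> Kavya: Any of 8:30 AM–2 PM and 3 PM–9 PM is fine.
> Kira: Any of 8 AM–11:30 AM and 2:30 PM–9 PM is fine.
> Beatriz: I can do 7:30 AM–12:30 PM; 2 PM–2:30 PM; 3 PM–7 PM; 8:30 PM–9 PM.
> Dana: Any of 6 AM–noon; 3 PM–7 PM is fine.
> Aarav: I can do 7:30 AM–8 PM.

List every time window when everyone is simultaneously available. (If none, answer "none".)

Kavya ∩ Kira: 08:30-11:30, 15:00-21:00.
Kavya ∩ Kira ∩ Beatriz: 08:30-11:30, 15:00-19:00, 20:30-21:00.
Kavya ∩ Kira ∩ Beatriz ∩ Dana: 08:30-11:30, 15:00-19:00.
Kavya ∩ Kira ∩ Beatriz ∩ Dana ∩ Aarav: 08:30-11:30, 15:00-19:00.

08:30-11:30, 15:00-19:00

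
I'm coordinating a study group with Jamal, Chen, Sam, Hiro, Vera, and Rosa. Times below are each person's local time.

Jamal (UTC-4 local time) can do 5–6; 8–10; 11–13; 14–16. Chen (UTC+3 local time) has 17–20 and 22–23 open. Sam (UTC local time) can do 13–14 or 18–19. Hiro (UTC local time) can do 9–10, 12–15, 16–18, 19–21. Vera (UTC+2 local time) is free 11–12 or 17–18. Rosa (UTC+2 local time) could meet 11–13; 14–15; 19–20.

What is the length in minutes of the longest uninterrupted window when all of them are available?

0

Jamal in UTC: 09:00-10:00, 12:00-14:00, 15:00-17:00, 18:00-20:00 (add 4h to convert from UTC-4).
Chen in UTC: 14:00-17:00, 19:00-20:00 (subtract 3h to convert from UTC+3).
Sam in UTC: 13:00-14:00, 18:00-19:00.
Hiro in UTC: 09:00-10:00, 12:00-15:00, 16:00-18:00, 19:00-21:00.
Vera in UTC: 09:00-10:00, 15:00-16:00 (subtract 2h to convert from UTC+2).
Rosa in UTC: 09:00-11:00, 12:00-13:00, 17:00-18:00 (subtract 2h to convert from UTC+2).
Jamal ∩ Chen: 15:00-17:00, 19:00-20:00.
Jamal ∩ Chen ∩ Sam: ∅.
Jamal ∩ Chen ∩ Sam ∩ Hiro: ∅.
Jamal ∩ Chen ∩ Sam ∩ Hiro ∩ Vera: ∅.
Jamal ∩ Chen ∩ Sam ∩ Hiro ∩ Vera ∩ Rosa: ∅.
There is no time when everyone is free.
No common window exists, so the longest block is 0 minutes.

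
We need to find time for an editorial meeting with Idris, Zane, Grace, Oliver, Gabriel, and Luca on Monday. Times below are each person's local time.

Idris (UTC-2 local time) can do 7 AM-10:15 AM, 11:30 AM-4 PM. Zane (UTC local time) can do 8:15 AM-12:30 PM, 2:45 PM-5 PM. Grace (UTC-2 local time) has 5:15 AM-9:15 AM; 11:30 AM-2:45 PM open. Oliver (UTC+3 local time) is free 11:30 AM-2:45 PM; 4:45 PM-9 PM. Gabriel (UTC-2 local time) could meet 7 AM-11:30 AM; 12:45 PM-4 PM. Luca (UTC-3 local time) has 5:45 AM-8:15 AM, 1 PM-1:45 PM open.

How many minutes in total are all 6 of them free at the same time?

180

Idris in UTC: 09:00-12:15, 13:30-18:00 (add 2h to convert from UTC-2).
Zane in UTC: 08:15-12:30, 14:45-17:00.
Grace in UTC: 07:15-11:15, 13:30-16:45 (add 2h to convert from UTC-2).
Oliver in UTC: 08:30-11:45, 13:45-18:00 (subtract 3h to convert from UTC+3).
Gabriel in UTC: 09:00-13:30, 14:45-18:00 (add 2h to convert from UTC-2).
Luca in UTC: 08:45-11:15, 16:00-16:45 (add 3h to convert from UTC-3).
Idris ∩ Zane: 09:00-12:15, 14:45-17:00.
Idris ∩ Zane ∩ Grace: 09:00-11:15, 14:45-16:45.
Idris ∩ Zane ∩ Grace ∩ Oliver: 09:00-11:15, 14:45-16:45.
Idris ∩ Zane ∩ Grace ∩ Oliver ∩ Gabriel: 09:00-11:15, 14:45-16:45.
Idris ∩ Zane ∩ Grace ∩ Oliver ∩ Gabriel ∩ Luca: 09:00-11:15, 16:00-16:45.
So the common availability across everyone is 09:00-11:15, 16:00-16:45.
Summing the common windows: 135 + 45 = 180 minutes.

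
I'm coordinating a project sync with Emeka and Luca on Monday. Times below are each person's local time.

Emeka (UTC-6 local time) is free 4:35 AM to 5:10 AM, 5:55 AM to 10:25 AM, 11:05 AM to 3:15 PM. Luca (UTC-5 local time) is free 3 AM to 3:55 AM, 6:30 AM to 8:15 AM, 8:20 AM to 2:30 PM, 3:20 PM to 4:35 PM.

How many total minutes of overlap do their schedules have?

Emeka in UTC: 10:35-11:10, 11:55-16:25, 17:05-21:15 (add 6h to convert from UTC-6).
Luca in UTC: 08:00-08:55, 11:30-13:15, 13:20-19:30, 20:20-21:35 (add 5h to convert from UTC-5).
Emeka ∩ Luca: 11:55-13:15, 13:20-16:25, 17:05-19:30, 20:20-21:15.
Summing the common windows: 80 + 185 + 145 + 55 = 465 minutes.

465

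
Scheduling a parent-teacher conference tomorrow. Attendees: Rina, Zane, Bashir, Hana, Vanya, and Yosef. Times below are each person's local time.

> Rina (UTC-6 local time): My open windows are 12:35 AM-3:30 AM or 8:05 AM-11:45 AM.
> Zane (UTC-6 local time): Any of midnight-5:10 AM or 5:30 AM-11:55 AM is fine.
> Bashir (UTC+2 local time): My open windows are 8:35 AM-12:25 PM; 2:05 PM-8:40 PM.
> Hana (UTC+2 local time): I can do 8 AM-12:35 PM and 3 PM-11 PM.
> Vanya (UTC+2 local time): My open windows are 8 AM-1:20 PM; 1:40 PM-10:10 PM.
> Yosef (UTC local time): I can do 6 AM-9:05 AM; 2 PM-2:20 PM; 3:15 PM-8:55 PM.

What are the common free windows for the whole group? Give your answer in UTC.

06:35-09:05, 14:05-14:20, 15:15-17:45

Rina in UTC: 06:35-09:30, 14:05-17:45 (add 6h to convert from UTC-6).
Zane in UTC: 06:00-11:10, 11:30-17:55 (add 6h to convert from UTC-6).
Bashir in UTC: 06:35-10:25, 12:05-18:40 (subtract 2h to convert from UTC+2).
Hana in UTC: 06:00-10:35, 13:00-21:00 (subtract 2h to convert from UTC+2).
Vanya in UTC: 06:00-11:20, 11:40-20:10 (subtract 2h to convert from UTC+2).
Yosef in UTC: 06:00-09:05, 14:00-14:20, 15:15-20:55.
Rina ∩ Zane: 06:35-09:30, 14:05-17:45.
Rina ∩ Zane ∩ Bashir: 06:35-09:30, 14:05-17:45.
Rina ∩ Zane ∩ Bashir ∩ Hana: 06:35-09:30, 14:05-17:45.
Rina ∩ Zane ∩ Bashir ∩ Hana ∩ Vanya: 06:35-09:30, 14:05-17:45.
Rina ∩ Zane ∩ Bashir ∩ Hana ∩ Vanya ∩ Yosef: 06:35-09:05, 14:05-14:20, 15:15-17:45.
So the common availability across everyone is 06:35-09:05, 14:05-14:20, 15:15-17:45.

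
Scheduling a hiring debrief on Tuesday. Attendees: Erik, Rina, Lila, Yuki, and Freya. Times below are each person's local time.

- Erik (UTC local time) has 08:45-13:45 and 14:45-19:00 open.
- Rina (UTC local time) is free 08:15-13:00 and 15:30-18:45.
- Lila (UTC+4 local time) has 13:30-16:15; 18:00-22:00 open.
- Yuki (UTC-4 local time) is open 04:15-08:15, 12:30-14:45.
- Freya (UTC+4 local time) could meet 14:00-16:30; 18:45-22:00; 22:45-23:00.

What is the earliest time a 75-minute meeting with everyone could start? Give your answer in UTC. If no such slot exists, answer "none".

10:00

Erik in UTC: 08:45-13:45, 14:45-19:00.
Rina in UTC: 08:15-13:00, 15:30-18:45.
Lila in UTC: 09:30-12:15, 14:00-18:00 (subtract 4h to convert from UTC+4).
Yuki in UTC: 08:15-12:15, 16:30-18:45 (add 4h to convert from UTC-4).
Freya in UTC: 10:00-12:30, 14:45-18:00, 18:45-19:00 (subtract 4h to convert from UTC+4).
Erik ∩ Rina: 08:45-13:00, 15:30-18:45.
Erik ∩ Rina ∩ Lila: 09:30-12:15, 15:30-18:00.
Erik ∩ Rina ∩ Lila ∩ Yuki: 09:30-12:15, 16:30-18:00.
Erik ∩ Rina ∩ Lila ∩ Yuki ∩ Freya: 10:00-12:15, 16:30-18:00.
The first common window of at least 75 minutes is 10:00-12:15, so the earliest start is 10:00.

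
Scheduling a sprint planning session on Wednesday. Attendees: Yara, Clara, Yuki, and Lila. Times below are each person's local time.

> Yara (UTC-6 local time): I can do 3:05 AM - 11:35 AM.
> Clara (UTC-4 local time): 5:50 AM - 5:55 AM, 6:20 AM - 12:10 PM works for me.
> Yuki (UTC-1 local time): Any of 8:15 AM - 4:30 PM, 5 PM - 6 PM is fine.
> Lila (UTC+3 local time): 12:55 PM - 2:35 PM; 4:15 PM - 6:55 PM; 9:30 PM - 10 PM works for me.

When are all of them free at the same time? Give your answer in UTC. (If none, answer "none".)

Yara in UTC: 09:05-17:35 (add 6h to convert from UTC-6).
Clara in UTC: 09:50-09:55, 10:20-16:10 (add 4h to convert from UTC-4).
Yuki in UTC: 09:15-17:30, 18:00-19:00 (add 1h to convert from UTC-1).
Lila in UTC: 09:55-11:35, 13:15-15:55, 18:30-19:00 (subtract 3h to convert from UTC+3).
Yara ∩ Clara: 09:50-09:55, 10:20-16:10.
Yara ∩ Clara ∩ Yuki: 09:50-09:55, 10:20-16:10.
Yara ∩ Clara ∩ Yuki ∩ Lila: 10:20-11:35, 13:15-15:55.
So the common availability across everyone is 10:20-11:35, 13:15-15:55.

10:20-11:35, 13:15-15:55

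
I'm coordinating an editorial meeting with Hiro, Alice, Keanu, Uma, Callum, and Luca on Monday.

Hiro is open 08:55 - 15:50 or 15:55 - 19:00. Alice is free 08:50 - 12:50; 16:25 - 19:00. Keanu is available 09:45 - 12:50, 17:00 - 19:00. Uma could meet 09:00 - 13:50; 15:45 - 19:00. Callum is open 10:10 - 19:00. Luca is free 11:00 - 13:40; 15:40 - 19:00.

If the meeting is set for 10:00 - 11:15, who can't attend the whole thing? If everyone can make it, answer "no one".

Hiro: free for 10:00-11:15. Alice: free for 10:00-11:15. Keanu: free for 10:00-11:15. Uma: free for 10:00-11:15. Callum: not fully free for 10:00-11:15. Luca: not fully free for 10:00-11:15.

Callum, Luca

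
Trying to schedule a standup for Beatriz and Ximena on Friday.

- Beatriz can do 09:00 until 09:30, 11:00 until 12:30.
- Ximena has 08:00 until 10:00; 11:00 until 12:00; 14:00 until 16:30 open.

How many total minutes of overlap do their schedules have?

Beatriz ∩ Ximena: 09:00-09:30, 11:00-12:00.
Summing the common windows: 30 + 60 = 90 minutes.

90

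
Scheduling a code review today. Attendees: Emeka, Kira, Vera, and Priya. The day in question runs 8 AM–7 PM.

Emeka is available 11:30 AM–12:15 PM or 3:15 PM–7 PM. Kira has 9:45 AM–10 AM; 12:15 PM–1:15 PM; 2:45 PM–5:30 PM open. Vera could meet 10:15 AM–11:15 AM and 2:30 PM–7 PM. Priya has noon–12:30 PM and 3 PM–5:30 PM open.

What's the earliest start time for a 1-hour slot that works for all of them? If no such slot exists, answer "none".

15:15

Emeka ∩ Kira: 15:15-17:30.
Emeka ∩ Kira ∩ Vera: 15:15-17:30.
Emeka ∩ Kira ∩ Vera ∩ Priya: 15:15-17:30.
Those are the intersection windows.
The first common window of at least 60 minutes is 15:15-17:30, so the earliest start is 15:15.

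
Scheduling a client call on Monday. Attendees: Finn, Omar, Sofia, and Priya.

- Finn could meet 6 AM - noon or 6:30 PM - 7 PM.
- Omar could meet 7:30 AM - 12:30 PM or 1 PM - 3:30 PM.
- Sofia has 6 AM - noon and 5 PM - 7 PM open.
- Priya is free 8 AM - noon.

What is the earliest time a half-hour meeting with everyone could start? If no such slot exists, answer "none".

08:00

Finn ∩ Omar: 07:30-12:00.
Finn ∩ Omar ∩ Sofia: 07:30-12:00.
Finn ∩ Omar ∩ Sofia ∩ Priya: 08:00-12:00.
Those are the intersection windows.
The first common window of at least 30 minutes is 08:00-12:00, so the earliest start is 08:00.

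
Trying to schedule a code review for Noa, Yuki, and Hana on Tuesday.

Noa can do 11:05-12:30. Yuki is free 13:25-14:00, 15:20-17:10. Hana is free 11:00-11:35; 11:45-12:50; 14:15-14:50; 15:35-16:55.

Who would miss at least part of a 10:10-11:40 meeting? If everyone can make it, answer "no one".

Noa: not fully free for 10:10-11:40. Yuki: not fully free for 10:10-11:40. Hana: not fully free for 10:10-11:40.

Hana, Noa, Yuki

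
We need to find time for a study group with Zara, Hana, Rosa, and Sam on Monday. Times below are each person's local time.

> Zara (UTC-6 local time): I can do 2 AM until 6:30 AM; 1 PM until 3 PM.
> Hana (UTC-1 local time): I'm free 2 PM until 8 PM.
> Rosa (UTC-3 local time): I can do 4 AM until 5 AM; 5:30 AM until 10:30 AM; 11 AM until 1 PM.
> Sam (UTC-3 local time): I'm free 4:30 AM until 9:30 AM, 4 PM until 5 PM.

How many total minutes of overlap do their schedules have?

0

Zara in UTC: 08:00-12:30, 19:00-21:00 (add 6h to convert from UTC-6).
Hana in UTC: 15:00-21:00 (add 1h to convert from UTC-1).
Rosa in UTC: 07:00-08:00, 08:30-13:30, 14:00-16:00 (add 3h to convert from UTC-3).
Sam in UTC: 07:30-12:30, 19:00-20:00 (add 3h to convert from UTC-3).
Zara ∩ Hana: 19:00-21:00.
Zara ∩ Hana ∩ Rosa: ∅.
Zara ∩ Hana ∩ Rosa ∩ Sam: ∅.
There is no time when everyone is free.
There is no common window, so the total is 0 minutes.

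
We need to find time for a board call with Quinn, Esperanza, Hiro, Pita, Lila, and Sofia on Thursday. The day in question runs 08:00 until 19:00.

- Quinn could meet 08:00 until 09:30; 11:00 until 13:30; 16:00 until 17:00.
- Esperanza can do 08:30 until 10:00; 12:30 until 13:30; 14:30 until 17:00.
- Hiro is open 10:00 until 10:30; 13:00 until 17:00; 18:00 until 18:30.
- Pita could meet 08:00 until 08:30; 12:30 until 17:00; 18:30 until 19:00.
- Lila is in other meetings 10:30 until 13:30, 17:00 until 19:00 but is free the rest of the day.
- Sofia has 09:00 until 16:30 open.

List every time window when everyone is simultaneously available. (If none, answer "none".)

16:00-16:30

Quinn free: 08:00-09:30, 11:00-13:30, 16:00-17:00.
Esperanza free: 08:30-10:00, 12:30-13:30, 14:30-17:00.
Hiro free: 10:00-10:30, 13:00-17:00, 18:00-18:30.
Pita free: 08:00-08:30, 12:30-17:00, 18:30-19:00.
Lila free: 08:00-10:30, 13:30-17:00 (invert busy blocks within the working day).
Sofia free: 09:00-16:30.
Quinn ∩ Esperanza: 08:30-09:30, 12:30-13:30, 16:00-17:00.
Quinn ∩ Esperanza ∩ Hiro: 13:00-13:30, 16:00-17:00.
Quinn ∩ Esperanza ∩ Hiro ∩ Pita: 13:00-13:30, 16:00-17:00.
Quinn ∩ Esperanza ∩ Hiro ∩ Pita ∩ Lila: 16:00-17:00.
Quinn ∩ Esperanza ∩ Hiro ∩ Pita ∩ Lila ∩ Sofia: 16:00-16:30.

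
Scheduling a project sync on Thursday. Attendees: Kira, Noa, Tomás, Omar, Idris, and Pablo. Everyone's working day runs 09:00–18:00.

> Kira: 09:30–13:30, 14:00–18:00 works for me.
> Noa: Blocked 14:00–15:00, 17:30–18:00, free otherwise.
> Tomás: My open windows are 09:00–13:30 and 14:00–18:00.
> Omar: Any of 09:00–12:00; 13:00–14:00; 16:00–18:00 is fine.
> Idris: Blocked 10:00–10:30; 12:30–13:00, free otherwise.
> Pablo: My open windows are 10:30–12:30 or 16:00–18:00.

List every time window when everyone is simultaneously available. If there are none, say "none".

10:30-12:00, 16:00-17:30

Kira free: 09:30-13:30, 14:00-18:00.
Noa free: 09:00-14:00, 15:00-17:30 (invert busy blocks within the working day).
Tomás free: 09:00-13:30, 14:00-18:00.
Omar free: 09:00-12:00, 13:00-14:00, 16:00-18:00.
Idris free: 09:00-10:00, 10:30-12:30, 13:00-18:00 (invert busy blocks within the working day).
Pablo free: 10:30-12:30, 16:00-18:00.
Kira ∩ Noa: 09:30-13:30, 15:00-17:30.
Kira ∩ Noa ∩ Tomás: 09:30-13:30, 15:00-17:30.
Kira ∩ Noa ∩ Tomás ∩ Omar: 09:30-12:00, 13:00-13:30, 16:00-17:30.
Kira ∩ Noa ∩ Tomás ∩ Omar ∩ Idris: 09:30-10:00, 10:30-12:00, 13:00-13:30, 16:00-17:30.
Kira ∩ Noa ∩ Tomás ∩ Omar ∩ Idris ∩ Pablo: 10:30-12:00, 16:00-17:30.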